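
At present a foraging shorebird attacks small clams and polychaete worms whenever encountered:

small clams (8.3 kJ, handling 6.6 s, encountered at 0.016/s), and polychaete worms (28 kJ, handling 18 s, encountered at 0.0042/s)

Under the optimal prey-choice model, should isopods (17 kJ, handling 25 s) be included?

On small clams and polychaete worms alone, R = ΣλE/(1+Σλh) = 0.2504/1.181 = 0.212 kJ/s.
isopods: E/h = 17/25 = 0.68 kJ/s.
0.68 > 0.212, so adding isopods raises the average — include it.

Yes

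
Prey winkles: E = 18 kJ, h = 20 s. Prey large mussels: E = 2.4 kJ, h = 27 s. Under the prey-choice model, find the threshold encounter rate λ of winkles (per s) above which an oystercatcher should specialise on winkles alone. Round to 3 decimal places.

0.005 per s

The zero-one rule: include large mussels iff E₂/h₂ > λE₁/(1+λh₁). Equality gives the switch point.
λE₁h₂ = E₂ + λE₂h₁ ⇒ λ = E₂/(E₁h₂ − E₂h₁) = 2.4/(486 − 48) = 0.005479 per s.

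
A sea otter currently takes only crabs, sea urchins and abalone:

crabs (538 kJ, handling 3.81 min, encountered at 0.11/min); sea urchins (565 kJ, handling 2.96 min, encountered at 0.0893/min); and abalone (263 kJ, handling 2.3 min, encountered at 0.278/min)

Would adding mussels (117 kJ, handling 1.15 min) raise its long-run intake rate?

Yes

On crabs, sea urchins and abalone alone, R = ΣλE/(1+Σλh) = 182.7/2.323 = 78.68 kJ/min.
mussels: E/h = 117/1.15 = 101.7 kJ/min.
101.7 > 78.68, so adding mussels raises the average — include it.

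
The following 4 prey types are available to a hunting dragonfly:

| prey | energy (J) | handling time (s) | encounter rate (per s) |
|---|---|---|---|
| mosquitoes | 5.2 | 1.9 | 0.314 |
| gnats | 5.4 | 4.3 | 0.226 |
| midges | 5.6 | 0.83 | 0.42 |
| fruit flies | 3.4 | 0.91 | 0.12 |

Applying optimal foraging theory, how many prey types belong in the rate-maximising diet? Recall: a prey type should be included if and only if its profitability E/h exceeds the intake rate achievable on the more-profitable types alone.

3

Rank by E/h (J/s): midges 6.75, fruit flies 3.74, mosquitoes 2.74, gnats 1.26. Include each in turn until the next type's E/h falls below the running intake rate.
Rate on top 1: 1.744. fruit flies: 3.74 > 1.744 → include.
Rate on top 2: 1.893. mosquitoes: 2.74 > 1.893 → include.
Rate on top 3: 2.138. gnats: 1.26 < 2.138 → exclude; stop.
Optimal diet: midges, fruit flies, mosquitoes — 3 of 4 types.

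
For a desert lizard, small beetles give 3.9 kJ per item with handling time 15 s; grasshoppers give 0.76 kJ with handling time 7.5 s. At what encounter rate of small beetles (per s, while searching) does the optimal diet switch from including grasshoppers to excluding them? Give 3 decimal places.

At the threshold, the rate on small beetles alone equals the profitability of grasshoppers: λ·3.9/(1 + λ·15) = 0.76/7.5 = 0.1013.
Rearranging, λ(3.9 − 0.1013×15) = 0.1013, so λ = 0.1013/2.38 = 0.04258 per s.

0.043 per s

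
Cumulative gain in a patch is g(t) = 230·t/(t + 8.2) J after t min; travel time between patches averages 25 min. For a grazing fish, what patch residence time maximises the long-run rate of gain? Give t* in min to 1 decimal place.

Optimal t* satisfies g'(t*) = g(t*)/(T + t*).
g'(t) = 230·8.2/(t + 8.2)². Setting 230·8.2/(t+8.2)² = 230t/[(t+8.2)(25+t)] gives 8.2(25+t) = t(t+8.2), so t² = 8.2×25 = 205.
t* = √205 = 14.32 min.

14.3 min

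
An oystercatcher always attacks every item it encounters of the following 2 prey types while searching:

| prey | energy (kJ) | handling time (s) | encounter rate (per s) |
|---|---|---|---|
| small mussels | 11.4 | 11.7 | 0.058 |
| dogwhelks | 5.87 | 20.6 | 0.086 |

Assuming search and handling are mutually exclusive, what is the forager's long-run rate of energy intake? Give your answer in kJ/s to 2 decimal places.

0.34 kJ/s

R = Σλ_iE_i / (1 + Σλ_ih_i)
Numerator: 0.058×11.4 + 0.086×5.87 = 1.166
Denominator: 1 + 0.058×11.7 + 0.086×20.6 = 3.45
R = 1.166/3.45 = 0.338 kJ/s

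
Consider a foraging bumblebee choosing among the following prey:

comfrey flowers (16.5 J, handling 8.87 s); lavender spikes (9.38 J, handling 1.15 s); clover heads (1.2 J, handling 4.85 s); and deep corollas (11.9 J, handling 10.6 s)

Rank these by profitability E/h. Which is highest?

In descending order of E/h:
lavender spikes: 9.38/1.15 = 8.16 J/s
comfrey flowers: 16.5/8.87 = 1.86 J/s
deep corollas: 11.9/10.6 = 1.12 J/s
clover heads: 1.2/4.85 = 0.247 J/s

lavender spikes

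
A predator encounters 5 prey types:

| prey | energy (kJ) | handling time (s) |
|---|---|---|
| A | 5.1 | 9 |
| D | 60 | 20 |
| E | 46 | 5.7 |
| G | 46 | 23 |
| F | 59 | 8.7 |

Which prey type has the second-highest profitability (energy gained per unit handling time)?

F

In descending order of E/h:
E: 46/5.7 = 8.07 kJ/s
F: 59/8.7 = 6.78 kJ/s
D: 60/20 = 3 kJ/s
G: 46/23 = 2 kJ/s
A: 5.1/9 = 0.567 kJ/s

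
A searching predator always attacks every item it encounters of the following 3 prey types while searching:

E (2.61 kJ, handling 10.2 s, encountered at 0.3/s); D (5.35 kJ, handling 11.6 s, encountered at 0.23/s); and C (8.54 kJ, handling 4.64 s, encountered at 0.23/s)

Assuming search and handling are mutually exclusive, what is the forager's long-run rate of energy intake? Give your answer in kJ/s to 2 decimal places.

R = Σλ_iE_i / (1 + Σλ_ih_i)
Numerator: 0.3×2.61 + 0.23×5.35 + 0.23×8.54 = 3.978
Denominator: 1 + 0.3×10.2 + 0.23×11.6 + 0.23×4.64 = 7.795
R = 3.978/7.795 = 0.5103 kJ/s

0.51 kJ/s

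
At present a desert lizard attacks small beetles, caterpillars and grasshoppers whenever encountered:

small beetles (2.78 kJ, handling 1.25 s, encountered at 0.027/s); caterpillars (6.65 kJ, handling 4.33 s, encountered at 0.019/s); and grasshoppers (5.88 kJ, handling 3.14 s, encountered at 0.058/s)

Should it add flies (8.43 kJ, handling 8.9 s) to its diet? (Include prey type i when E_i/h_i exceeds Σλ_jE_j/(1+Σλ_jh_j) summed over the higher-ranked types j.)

Yes

On small beetles, caterpillars and grasshoppers alone, R = ΣλE/(1+Σλh) = 0.5424/1.298 = 0.4179 kJ/s.
Profitability of flies: 8.43/8.9 = 0.9472 kJ/s.
0.9472 > 0.4179, so adding flies raises the average — include it.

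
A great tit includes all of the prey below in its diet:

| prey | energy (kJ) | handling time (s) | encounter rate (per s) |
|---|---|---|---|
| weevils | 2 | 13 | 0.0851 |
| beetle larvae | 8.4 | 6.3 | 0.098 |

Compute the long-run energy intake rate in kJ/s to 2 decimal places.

Energy encountered per unit search time: 0.0851×2 + 0.098×8.4 = 0.9934 kJ/s.
Handling time per unit search time: 0.0851×13 + 0.098×6.3 = 1.724.
Rate = 0.9934/(1 + 1.724) = 0.3647 kJ/s.

0.36 kJ/s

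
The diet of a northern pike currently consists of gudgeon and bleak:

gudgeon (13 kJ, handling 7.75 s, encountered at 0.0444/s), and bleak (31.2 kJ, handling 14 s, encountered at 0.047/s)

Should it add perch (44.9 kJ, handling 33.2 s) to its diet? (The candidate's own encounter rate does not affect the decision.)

Yes

Intake rate on the current diet: R = (0.0444×13 + 0.047×31.2) / (1 + 0.0444×7.75 + 0.047×14) = 2.044/2.002 = 1.021 kJ/s.
Profitability of perch: 44.9/33.2 = 1.352 kJ/s.
Since 1.352 > R, including perch increases the long-run rate.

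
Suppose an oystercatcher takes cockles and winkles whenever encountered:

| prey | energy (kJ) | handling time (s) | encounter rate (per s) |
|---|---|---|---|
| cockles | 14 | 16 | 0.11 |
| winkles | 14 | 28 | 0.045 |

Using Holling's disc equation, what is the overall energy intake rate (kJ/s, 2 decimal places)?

R = Σλ_iE_i / (1 + Σλ_ih_i)
Numerator: 0.11×14 + 0.045×14 = 2.17
Denominator: 1 + 0.11×16 + 0.045×28 = 4.02
R = 2.17/4.02 = 0.5398 kJ/s

0.54 kJ/s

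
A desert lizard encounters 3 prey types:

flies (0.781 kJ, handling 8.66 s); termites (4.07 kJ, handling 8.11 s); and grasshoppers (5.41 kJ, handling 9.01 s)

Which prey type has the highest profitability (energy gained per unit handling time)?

Profitability E/h (kJ/s): flies = 0.781/8.66 = 0.0902, termites = 4.07/8.11 = 0.502, grasshoppers = 5.41/9.01 = 0.6.
Ranked: grasshoppers > termites > flies.

grasshoppers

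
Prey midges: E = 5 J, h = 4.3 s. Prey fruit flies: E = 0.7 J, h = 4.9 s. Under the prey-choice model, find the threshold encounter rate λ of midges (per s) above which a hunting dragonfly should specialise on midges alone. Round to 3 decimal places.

Drop fruit flies once their profitability E₂/h₂ falls below the rate achievable on midges alone: E₂/h₂ = λE₁/(1 + λh₁).
Solve for λ: λE₁h₂ = E₂(1 + λh₁) → λ(E₁h₂ − E₂h₁) = E₂ → λ = E₂/(E₁h₂ − E₂h₁).
λ = 0.7/(5×4.9 − 0.7×4.3) = 0.7/21.49 = 0.03257 per s.

0.033 per s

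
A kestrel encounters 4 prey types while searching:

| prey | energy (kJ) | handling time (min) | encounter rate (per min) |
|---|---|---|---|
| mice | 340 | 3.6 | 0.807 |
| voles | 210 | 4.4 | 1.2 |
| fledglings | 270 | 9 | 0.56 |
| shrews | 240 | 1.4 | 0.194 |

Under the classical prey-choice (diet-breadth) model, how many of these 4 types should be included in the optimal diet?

Profitabilities (E/h, kJ/min): shrews 171, mice 94.4, voles 47.7, fledglings 30. Add prey in this order while the next type's profitability exceeds the intake rate on those already taken.
Rate on top 1: 36.62. mice: 94.4 > 36.62 → include.
Rate on top 2: 76.84. voles: 47.7 < 76.84 → exclude; stop.
Optimal diet: shrews, mice — 2 of 4 types.

2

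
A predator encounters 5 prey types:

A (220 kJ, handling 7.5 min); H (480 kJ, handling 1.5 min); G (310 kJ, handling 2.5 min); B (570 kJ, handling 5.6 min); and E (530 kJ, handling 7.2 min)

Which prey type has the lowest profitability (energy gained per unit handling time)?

Profitability E/h (kJ/min): A = 220/7.5 = 29.3, H = 480/1.5 = 320, G = 310/2.5 = 124, B = 570/5.6 = 102, E = 530/7.2 = 73.6.
Ranked: H > G > B > E > A.

A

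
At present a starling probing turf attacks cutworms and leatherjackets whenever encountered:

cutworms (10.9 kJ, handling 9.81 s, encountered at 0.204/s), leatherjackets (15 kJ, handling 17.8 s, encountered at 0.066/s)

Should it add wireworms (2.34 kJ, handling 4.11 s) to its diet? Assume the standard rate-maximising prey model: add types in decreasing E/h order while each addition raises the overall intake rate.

No

Current rate: (0.204×10.9 + 0.066×15)/(1 + 0.204×9.81 + 0.066×17.8) = 0.7695 kJ/s.
wireworms: E/h = 2.34/4.11 = 0.5693 kJ/s.
0.5693 < 0.7695, so adding wireworms would lower the average — exclude it.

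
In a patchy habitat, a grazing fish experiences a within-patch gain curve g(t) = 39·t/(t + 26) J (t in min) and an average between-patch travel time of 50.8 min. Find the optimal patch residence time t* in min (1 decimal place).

36.3 min

Maximise g(t)/(T+t): set derivative to zero → g'(t)(T+t) = g(t).
g'(t) = 39·26/(t + 26)². Setting 39·26/(t+26)² = 39t/[(t+26)(50.8+t)] gives 26(50.8+t) = t(t+26), so t² = 26×50.8 = 1321.
t* = √1321 = 36.34 min.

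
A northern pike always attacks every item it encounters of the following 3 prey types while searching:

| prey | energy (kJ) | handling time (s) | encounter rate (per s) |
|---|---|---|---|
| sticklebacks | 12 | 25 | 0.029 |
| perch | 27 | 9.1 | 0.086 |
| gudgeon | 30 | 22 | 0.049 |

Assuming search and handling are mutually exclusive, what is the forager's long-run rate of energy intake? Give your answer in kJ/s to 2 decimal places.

R = (0.029×12 + 0.086×27 + 0.049×30) / (1 + 0.029×25 + 0.086×9.1 + 0.049×22) = 4.14/3.586 = 1.155 kJ/s.

1.15 kJ/s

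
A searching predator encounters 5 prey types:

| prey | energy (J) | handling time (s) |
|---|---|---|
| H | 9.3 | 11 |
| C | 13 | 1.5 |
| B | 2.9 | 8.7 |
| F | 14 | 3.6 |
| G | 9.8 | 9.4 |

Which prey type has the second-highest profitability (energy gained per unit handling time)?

In descending order of E/h:
C: 13/1.5 = 8.67 J/s
F: 14/3.6 = 3.89 J/s
G: 9.8/9.4 = 1.04 J/s
H: 9.3/11 = 0.845 J/s
B: 2.9/8.7 = 0.333 J/s

F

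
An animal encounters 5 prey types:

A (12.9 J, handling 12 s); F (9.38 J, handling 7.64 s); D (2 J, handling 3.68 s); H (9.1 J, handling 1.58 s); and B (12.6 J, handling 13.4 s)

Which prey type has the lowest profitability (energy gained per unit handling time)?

D

In descending order of E/h:
H: 9.1/1.58 = 5.76 J/s
F: 9.38/7.64 = 1.23 J/s
A: 12.9/12 = 1.07 J/s
B: 12.6/13.4 = 0.94 J/s
D: 2/3.68 = 0.543 J/s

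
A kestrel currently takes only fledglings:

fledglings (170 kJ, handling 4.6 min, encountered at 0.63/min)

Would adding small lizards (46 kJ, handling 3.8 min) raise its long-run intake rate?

Intake rate on the current diet: R = (0.63×170) / (1 + 0.63×4.6) = 107.1/3.898 = 27.48 kJ/min.
small lizards: E/h = 46/3.8 = 12.11 kJ/min.
12.11 < 27.48, so adding small lizards would lower the average — exclude it.

No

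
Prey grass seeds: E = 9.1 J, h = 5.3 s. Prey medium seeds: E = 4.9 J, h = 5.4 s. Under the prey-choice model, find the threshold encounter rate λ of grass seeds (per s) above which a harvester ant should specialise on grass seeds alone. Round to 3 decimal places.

At the threshold, the rate on grass seeds alone equals the profitability of medium seeds: λ·9.1/(1 + λ·5.3) = 4.9/5.4 = 0.9074.
Rearranging, λ(9.1 − 0.9074×5.3) = 0.9074, so λ = 0.9074/4.291 = 0.2115 per s.

0.211 per s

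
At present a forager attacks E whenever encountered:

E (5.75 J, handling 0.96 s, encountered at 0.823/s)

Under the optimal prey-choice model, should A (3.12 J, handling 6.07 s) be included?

No

Current rate: (0.823×5.75)/(1 + 0.823×0.96) = 2.644 J/s.
Profitability of A: 3.12/6.07 = 0.514 J/s.
Since 0.514 < R, time spent handling A is better spent searching.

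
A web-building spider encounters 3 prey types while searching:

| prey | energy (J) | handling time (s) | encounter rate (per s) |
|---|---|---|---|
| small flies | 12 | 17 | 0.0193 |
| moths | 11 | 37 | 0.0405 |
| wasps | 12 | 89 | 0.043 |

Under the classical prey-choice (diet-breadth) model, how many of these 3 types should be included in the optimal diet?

E/h in descending order: small flies 0.706, moths 0.297, wasps 0.135 J/s. The optimal diet is the largest prefix of this list for which every included type satisfies E_i/h_i > R on the types above it.
Rate on top 1: 0.1744. moths: 0.297 > 0.1744 → include.
Rate on top 2: 0.2395. wasps: 0.135 < 0.2395 → exclude; stop.
Optimal diet: small flies, moths — 2 of 3 types.

2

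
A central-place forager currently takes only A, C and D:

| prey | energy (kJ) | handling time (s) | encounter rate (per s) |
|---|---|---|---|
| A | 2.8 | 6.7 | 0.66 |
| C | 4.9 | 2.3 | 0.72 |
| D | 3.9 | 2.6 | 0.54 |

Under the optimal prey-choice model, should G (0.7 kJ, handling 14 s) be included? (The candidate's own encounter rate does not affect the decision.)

No

Intake rate on the current diet: R = (0.66×2.8 + 0.72×4.9 + 0.54×3.9) / (1 + 0.66×6.7 + 0.72×2.3 + 0.54×2.6) = 7.482/8.482 = 0.8821 kJ/s.
Profitability of G: 0.7/14 = 0.05 kJ/s.
Since 0.05 < R, time spent handling G is better spent searching.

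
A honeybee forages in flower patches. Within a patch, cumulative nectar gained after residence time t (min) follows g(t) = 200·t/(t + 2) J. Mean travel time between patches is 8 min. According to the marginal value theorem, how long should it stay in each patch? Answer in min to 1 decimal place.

4.0 min

Optimal t* satisfies g'(t*) = g(t*)/(T + t*).
g'(t) = 200·2/(t + 2)². Setting 200·2/(t+2)² = 200t/[(t+2)(8+t)] gives 2(8+t) = t(t+2), so t² = 2×8 = 16.
t* = √16 = 4 min.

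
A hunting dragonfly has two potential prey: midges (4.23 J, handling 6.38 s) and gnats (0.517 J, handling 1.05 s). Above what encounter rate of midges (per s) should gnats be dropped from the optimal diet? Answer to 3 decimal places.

Drop gnats once their profitability E₂/h₂ falls below the rate achievable on midges alone: E₂/h₂ = λE₁/(1 + λh₁).
Solve for λ: λE₁h₂ = E₂(1 + λh₁) → λ(E₁h₂ − E₂h₁) = E₂ → λ = E₂/(E₁h₂ − E₂h₁).
λ = 0.517/(4.23×1.05 − 0.517×6.38) = 0.517/1.143 = 0.4523 per s.

0.452 per s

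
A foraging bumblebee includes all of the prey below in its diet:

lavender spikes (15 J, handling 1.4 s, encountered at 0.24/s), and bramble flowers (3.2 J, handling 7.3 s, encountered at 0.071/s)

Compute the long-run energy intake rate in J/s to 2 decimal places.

2.06 J/s

R = (0.24×15 + 0.071×3.2) / (1 + 0.24×1.4 + 0.071×7.3) = 3.827/1.854 = 2.064 J/s.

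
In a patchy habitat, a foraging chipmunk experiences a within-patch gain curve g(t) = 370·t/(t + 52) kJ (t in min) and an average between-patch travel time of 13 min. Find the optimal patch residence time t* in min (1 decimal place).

26.0 min

Maximise g(t)/(T+t): set derivative to zero → g'(t)(T+t) = g(t).
g'(t) = 370·52/(t + 52)². Setting 370·52/(t+52)² = 370t/[(t+52)(13+t)] gives 52(13+t) = t(t+52), so t² = 52×13 = 676.
t* = √676 = 26 min.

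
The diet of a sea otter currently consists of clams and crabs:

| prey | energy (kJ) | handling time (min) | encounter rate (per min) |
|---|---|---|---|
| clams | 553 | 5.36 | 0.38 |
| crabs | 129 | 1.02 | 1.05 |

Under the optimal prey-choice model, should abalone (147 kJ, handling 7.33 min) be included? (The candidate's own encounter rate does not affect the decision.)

Intake rate on the current diet: R = (0.38×553 + 1.05×129) / (1 + 0.38×5.36 + 1.05×1.02) = 345.6/4.108 = 84.13 kJ/min.
abalone: E/h = 147/7.33 = 20.05 kJ/min.
20.05 < 84.13, so adding abalone would lower the average — exclude it.

No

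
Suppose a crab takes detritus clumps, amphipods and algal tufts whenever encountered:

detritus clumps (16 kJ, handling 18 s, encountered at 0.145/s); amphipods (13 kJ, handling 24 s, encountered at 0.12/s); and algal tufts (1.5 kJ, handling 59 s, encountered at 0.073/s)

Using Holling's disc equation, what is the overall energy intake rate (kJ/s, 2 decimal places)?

R = (0.145×16 + 0.12×13 + 0.073×1.5) / (1 + 0.145×18 + 0.12×24 + 0.073×59) = 3.99/10.8 = 0.3695 kJ/s.

0.37 kJ/s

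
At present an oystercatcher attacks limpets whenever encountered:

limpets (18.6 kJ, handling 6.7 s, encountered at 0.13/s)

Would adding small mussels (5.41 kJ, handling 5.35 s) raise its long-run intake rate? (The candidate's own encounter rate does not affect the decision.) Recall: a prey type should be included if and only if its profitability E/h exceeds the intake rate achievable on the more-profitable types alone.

Current rate: (0.13×18.6)/(1 + 0.13×6.7) = 1.292 kJ/s.
Profitability of small mussels: 5.41/5.35 = 1.011 kJ/s.
Since 1.011 < R, time spent handling small mussels is better spent searching.

No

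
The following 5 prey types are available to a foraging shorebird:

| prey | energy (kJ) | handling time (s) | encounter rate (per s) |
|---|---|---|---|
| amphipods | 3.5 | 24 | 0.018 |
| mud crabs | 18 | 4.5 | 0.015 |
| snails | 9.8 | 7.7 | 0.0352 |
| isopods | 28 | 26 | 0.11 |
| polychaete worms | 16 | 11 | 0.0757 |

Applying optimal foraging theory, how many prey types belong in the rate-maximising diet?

4

Rank by E/h (kJ/s): mud crabs 4, polychaete worms 1.45, snails 1.27, isopods 1.08, amphipods 0.146. Include each in turn until the next type's E/h falls below the running intake rate.
Rate on top 1: 0.2529. polychaete worms: 1.45 > 0.2529 → include.
Rate on top 2: 0.7795. snails: 1.27 > 0.7795 → include.
Rate on top 3: 0.8411. isopods: 1.08 > 0.8411 → include.
Rate on top 4: 0.9751. amphipods: 0.146 < 0.9751 → exclude; stop.
Optimal diet: mud crabs, polychaete worms, snails, isopods — 4 of 5 types.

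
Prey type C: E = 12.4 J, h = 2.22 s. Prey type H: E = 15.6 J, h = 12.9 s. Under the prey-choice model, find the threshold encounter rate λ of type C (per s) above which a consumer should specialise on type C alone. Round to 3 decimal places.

0.124 per s

At the threshold, the rate on type C alone equals the profitability of type H: λ·12.4/(1 + λ·2.22) = 15.6/12.9 = 1.209.
Rearranging, λ(12.4 − 1.209×2.22) = 1.209, so λ = 1.209/9.715 = 0.1245 per s.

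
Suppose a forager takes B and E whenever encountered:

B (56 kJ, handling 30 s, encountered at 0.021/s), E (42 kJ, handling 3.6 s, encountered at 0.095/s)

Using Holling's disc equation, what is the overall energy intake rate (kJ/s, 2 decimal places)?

R = (0.021×56 + 0.095×42) / (1 + 0.021×30 + 0.095×3.6) = 5.166/1.972 = 2.62 kJ/s.

2.62 kJ/s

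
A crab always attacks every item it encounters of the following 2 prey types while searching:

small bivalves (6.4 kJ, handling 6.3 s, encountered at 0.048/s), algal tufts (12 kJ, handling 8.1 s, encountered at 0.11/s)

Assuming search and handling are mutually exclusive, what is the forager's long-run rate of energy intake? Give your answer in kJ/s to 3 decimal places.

0.742 kJ/s

Energy encountered per unit search time: 0.048×6.4 + 0.11×12 = 1.627 kJ/s.
Handling time per unit search time: 0.048×6.3 + 0.11×8.1 = 1.193.
Rate = 1.627/(1 + 1.193) = 0.7419 kJ/s.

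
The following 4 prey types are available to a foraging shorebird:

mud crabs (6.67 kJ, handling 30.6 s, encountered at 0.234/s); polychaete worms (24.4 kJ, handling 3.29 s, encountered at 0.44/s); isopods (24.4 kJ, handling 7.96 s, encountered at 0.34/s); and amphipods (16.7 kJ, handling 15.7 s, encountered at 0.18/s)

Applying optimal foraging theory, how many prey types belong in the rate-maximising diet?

E/h in descending order: polychaete worms 7.42, isopods 3.07, amphipods 1.06, mud crabs 0.218 kJ/s. The optimal diet is the largest prefix of this list for which every included type satisfies E_i/h_i > R on the types above it.
Rate on top 1: 4.386. isopods: 3.07 < 4.386 → exclude; stop.
Optimal diet: polychaete worms — 1 of 4 types.

1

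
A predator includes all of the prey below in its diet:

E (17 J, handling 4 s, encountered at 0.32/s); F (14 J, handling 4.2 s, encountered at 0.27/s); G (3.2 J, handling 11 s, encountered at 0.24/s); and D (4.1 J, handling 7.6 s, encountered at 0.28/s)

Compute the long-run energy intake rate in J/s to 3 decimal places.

R = (0.32×17 + 0.27×14 + 0.24×3.2 + 0.28×4.1) / (1 + 0.32×4 + 0.27×4.2 + 0.24×11 + 0.28×7.6) = 11.14/8.182 = 1.361 J/s.

1.361 J/s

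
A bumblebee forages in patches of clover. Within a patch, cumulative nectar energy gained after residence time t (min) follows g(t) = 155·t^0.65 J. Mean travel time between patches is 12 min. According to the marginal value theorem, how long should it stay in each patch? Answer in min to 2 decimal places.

22.29 min

Optimal t* satisfies g'(t*) = g(t*)/(T + t*).
g'(t) = 0.65·155·t^-0.35. Setting 0.65·155·t^-0.35 = 155·t^0.65/(12+t) gives 0.65(12+t) = t, so 0.35·t = 0.65×12.
t* = 0.65×12/0.35 = 22.29 min.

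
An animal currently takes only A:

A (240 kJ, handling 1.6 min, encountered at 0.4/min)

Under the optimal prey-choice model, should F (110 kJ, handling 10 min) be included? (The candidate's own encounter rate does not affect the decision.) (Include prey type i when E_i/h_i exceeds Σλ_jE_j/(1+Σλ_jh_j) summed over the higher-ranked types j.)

No

On A alone, R = ΣλE/(1+Σλh) = 96/1.64 = 58.54 kJ/min.
F: E/h = 110/10 = 11 kJ/min.
11 < 58.54, so adding F would lower the average — exclude it.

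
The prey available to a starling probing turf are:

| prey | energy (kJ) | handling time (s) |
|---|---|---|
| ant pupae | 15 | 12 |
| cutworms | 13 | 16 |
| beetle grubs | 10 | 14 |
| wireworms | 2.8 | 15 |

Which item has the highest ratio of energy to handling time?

In descending order of E/h:
ant pupae: 15/12 = 1.25 kJ/s
cutworms: 13/16 = 0.812 kJ/s
beetle grubs: 10/14 = 0.714 kJ/s
wireworms: 2.8/15 = 0.187 kJ/s

ant pupae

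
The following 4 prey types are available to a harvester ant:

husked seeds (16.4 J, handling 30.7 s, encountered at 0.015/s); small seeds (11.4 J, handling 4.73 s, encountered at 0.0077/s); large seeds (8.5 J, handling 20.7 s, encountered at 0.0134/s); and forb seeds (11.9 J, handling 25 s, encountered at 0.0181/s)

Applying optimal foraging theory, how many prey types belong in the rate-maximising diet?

4

Rank by E/h (J/s): small seeds 2.41, husked seeds 0.534, forb seeds 0.476, large seeds 0.411. Include each in turn until the next type's E/h falls below the running intake rate.
Rate on top 1: 0.0847. husked seeds: 0.534 > 0.0847 → include.
Rate on top 2: 0.223. forb seeds: 0.476 > 0.223 → include.
Rate on top 3: 0.2817. large seeds: 0.411 > 0.2817 → include.
Optimal diet: small seeds, husked seeds, forb seeds, large seeds — 4 of 4 types.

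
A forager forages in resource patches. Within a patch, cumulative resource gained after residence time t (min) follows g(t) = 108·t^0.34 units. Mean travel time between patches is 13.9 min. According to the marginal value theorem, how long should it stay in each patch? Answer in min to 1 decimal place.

Optimal t* satisfies g'(t*) = g(t*)/(T + t*).
g'(t) = 0.34·108·t^-0.66. Setting 0.34·108·t^-0.66 = 108·t^0.34/(13.9+t) gives 0.34(13.9+t) = t, so 0.66·t = 0.34×13.9.
t* = 0.34×13.9/0.66 = 7.161 min.

7.2 min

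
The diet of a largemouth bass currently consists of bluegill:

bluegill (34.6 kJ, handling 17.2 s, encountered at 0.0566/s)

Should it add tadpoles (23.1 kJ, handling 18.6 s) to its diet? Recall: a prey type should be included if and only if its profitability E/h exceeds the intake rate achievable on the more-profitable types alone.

On bluegill alone, R = ΣλE/(1+Σλh) = 1.958/1.974 = 0.9923 kJ/s.
tadpoles: E/h = 23.1/18.6 = 1.242 kJ/s.
Since 1.242 > R, including tadpoles increases the long-run rate.

Yes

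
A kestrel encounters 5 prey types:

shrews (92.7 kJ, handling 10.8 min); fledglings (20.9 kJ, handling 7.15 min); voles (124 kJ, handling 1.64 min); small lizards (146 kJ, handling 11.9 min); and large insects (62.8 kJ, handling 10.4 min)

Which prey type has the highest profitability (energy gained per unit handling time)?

Profitability E/h (kJ/min): shrews = 92.7/10.8 = 8.58, fledglings = 20.9/7.15 = 2.92, voles = 124/1.64 = 75.6, small lizards = 146/11.9 = 12.3, large insects = 62.8/10.4 = 6.04.
Ranked: voles > small lizards > shrews > large insects > fledglings.

voles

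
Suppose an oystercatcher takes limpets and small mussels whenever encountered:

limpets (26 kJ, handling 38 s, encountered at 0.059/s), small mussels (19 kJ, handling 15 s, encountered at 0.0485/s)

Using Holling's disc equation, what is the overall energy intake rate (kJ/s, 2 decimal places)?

0.62 kJ/s

Energy encountered per unit search time: 0.059×26 + 0.0485×19 = 2.455 kJ/s.
Handling time per unit search time: 0.059×38 + 0.0485×15 = 2.97.
Rate = 2.455/(1 + 2.97) = 0.6186 kJ/s.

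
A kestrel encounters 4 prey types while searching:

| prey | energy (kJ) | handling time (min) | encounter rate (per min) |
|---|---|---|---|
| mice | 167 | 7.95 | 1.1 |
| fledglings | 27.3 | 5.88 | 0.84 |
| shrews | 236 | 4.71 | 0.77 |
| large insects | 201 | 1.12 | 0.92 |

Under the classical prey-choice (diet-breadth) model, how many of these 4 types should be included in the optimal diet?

E/h in descending order: large insects 179, shrews 50.1, mice 21, fledglings 4.64 kJ/min. The optimal diet is the largest prefix of this list for which every included type satisfies E_i/h_i > R on the types above it.
Rate on top 1: 91.08. shrews: 50.1 < 91.08 → exclude; stop.
Optimal diet: large insects — 1 of 4 types.

1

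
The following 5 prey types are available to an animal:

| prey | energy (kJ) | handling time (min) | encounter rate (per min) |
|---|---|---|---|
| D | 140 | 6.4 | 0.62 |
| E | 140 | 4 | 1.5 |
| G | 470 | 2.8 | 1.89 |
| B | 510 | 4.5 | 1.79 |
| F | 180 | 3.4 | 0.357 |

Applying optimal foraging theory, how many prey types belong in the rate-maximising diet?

Rank by E/h (kJ/min): G 168, B 113, F 52.9, E 35, D 21.9. Include each in turn until the next type's E/h falls below the running intake rate.
Rate on top 1: 141.2. B: 113 < 141.2 → exclude; stop.
Optimal diet: G — 1 of 5 types.

1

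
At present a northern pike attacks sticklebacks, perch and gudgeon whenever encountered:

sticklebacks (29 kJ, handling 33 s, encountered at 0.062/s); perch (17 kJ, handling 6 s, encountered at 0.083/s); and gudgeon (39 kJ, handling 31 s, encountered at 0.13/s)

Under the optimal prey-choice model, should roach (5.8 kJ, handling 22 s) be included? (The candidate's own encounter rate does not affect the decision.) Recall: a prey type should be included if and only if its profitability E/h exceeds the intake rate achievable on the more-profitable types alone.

Intake rate on the current diet: R = (0.062×29 + 0.083×17 + 0.13×39) / (1 + 0.062×33 + 0.083×6 + 0.13×31) = 8.279/7.574 = 1.093 kJ/s.
Profitability of roach: 5.8/22 = 0.2636 kJ/s.
0.2636 < 1.093, so adding roach would lower the average — exclude it.

No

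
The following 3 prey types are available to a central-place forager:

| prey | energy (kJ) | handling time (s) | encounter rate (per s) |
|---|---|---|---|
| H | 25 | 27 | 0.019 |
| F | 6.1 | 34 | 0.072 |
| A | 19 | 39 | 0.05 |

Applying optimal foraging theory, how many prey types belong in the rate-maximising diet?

Profitabilities (E/h, kJ/s): H 0.926, A 0.487, F 0.179. Add prey in this order while the next type's profitability exceeds the intake rate on those already taken.
Rate on top 1: 0.3139. A: 0.487 > 0.3139 → include.
Rate on top 2: 0.4115. F: 0.179 < 0.4115 → exclude; stop.
Optimal diet: H, A — 2 of 3 types.

2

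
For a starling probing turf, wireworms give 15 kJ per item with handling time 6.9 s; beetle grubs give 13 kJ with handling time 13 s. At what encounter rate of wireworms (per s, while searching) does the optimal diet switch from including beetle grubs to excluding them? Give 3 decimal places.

0.123 per s

At the threshold, the rate on wireworms alone equals the profitability of beetle grubs: λ·15/(1 + λ·6.9) = 13/13 = 1.
Rearranging, λ(15 − 1×6.9) = 1, so λ = 1/8.1 = 0.1235 per s.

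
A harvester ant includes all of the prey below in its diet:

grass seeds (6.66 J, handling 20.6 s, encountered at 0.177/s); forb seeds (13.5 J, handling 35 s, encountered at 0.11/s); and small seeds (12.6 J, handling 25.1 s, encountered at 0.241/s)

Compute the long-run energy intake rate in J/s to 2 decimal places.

R = (0.177×6.66 + 0.11×13.5 + 0.241×12.6) / (1 + 0.177×20.6 + 0.11×35 + 0.241×25.1) = 5.7/14.55 = 0.3919 J/s.

0.39 J/s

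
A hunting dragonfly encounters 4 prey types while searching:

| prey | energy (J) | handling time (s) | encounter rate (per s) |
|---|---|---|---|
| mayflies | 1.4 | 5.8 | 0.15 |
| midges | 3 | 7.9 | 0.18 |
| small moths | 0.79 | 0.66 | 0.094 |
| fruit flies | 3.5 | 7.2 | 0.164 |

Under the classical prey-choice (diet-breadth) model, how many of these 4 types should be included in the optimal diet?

E/h in descending order: small moths 1.2, fruit flies 0.486, midges 0.38, mayflies 0.241 J/s. The optimal diet is the largest prefix of this list for which every included type satisfies E_i/h_i > R on the types above it.
Rate on top 1: 0.06992. fruit flies: 0.486 > 0.06992 → include.
Rate on top 2: 0.289. midges: 0.38 > 0.289 → include.
Rate on top 3: 0.3242. mayflies: 0.241 < 0.3242 → exclude; stop.
Optimal diet: small moths, fruit flies, midges — 3 of 4 types.

3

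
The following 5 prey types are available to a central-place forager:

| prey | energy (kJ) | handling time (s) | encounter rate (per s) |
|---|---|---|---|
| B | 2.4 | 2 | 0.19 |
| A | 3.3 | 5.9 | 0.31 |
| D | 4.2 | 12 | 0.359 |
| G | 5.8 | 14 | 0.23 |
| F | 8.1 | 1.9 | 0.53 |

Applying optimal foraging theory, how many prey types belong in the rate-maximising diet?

Profitabilities (E/h, kJ/s): F 4.26, B 1.2, A 0.559, G 0.414, D 0.35. Add prey in this order while the next type's profitability exceeds the intake rate on those already taken.
Rate on top 1: 2.139. B: 1.2 < 2.139 → exclude; stop.
Optimal diet: F — 1 of 5 types.

1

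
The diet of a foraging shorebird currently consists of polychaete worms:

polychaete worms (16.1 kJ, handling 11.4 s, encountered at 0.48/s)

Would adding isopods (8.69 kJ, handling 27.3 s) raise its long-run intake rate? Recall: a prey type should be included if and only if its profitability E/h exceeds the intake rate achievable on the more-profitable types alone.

Current rate: (0.48×16.1)/(1 + 0.48×11.4) = 1.194 kJ/s.
isopods: E/h = 8.69/27.3 = 0.3183 kJ/s.
0.3183 < 1.194, so adding isopods would lower the average — exclude it.

No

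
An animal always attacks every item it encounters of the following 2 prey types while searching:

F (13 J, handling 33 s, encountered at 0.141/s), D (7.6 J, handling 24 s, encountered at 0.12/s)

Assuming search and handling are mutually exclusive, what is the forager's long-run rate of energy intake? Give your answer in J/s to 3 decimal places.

0.322 J/s

R = Σλ_iE_i / (1 + Σλ_ih_i)
Numerator: 0.141×13 + 0.12×7.6 = 2.745
Denominator: 1 + 0.141×33 + 0.12×24 = 8.533
R = 2.745/8.533 = 0.3217 J/s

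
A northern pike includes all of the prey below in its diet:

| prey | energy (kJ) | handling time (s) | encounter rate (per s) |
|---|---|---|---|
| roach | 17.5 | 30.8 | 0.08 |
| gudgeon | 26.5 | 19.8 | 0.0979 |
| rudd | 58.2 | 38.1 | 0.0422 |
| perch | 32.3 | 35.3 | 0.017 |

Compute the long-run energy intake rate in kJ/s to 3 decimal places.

R = (0.08×17.5 + 0.0979×26.5 + 0.0422×58.2 + 0.017×32.3) / (1 + 0.08×30.8 + 0.0979×19.8 + 0.0422×38.1 + 0.017×35.3) = 6.999/7.61 = 0.9197 kJ/s.

0.920 kJ/s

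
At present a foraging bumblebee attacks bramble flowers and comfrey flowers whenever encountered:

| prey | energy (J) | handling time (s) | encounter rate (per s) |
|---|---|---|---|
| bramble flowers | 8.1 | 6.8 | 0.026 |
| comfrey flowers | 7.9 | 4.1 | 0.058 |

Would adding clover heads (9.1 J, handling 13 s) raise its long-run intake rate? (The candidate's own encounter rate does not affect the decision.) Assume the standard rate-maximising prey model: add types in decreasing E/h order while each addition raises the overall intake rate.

Current rate: (0.026×8.1 + 0.058×7.9)/(1 + 0.026×6.8 + 0.058×4.1) = 0.4728 J/s.
Profitability of clover heads: 9.1/13 = 0.7 J/s.
0.7 > 0.4728, so adding clover heads raises the average — include it.

Yes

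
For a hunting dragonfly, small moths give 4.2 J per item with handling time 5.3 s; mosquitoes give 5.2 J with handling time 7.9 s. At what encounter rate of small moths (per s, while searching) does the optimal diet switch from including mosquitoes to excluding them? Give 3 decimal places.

The zero-one rule: include mosquitoes iff E₂/h₂ > λE₁/(1+λh₁). Equality gives the switch point.
λE₁h₂ = E₂ + λE₂h₁ ⇒ λ = E₂/(E₁h₂ − E₂h₁) = 5.2/(33.18 − 27.56) = 0.9253 per s.

0.925 per s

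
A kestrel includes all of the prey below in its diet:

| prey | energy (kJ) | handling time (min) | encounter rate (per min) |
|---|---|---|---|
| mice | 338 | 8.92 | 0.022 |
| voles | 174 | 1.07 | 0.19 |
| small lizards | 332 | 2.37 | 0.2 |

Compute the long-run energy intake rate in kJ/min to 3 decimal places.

57.056 kJ/min

Energy encountered per unit search time: 0.022×338 + 0.19×174 + 0.2×332 = 106.9 kJ/min.
Handling time per unit search time: 0.022×8.92 + 0.19×1.07 + 0.2×2.37 = 0.8735.
Rate = 106.9/(1 + 0.8735) = 57.06 kJ/min.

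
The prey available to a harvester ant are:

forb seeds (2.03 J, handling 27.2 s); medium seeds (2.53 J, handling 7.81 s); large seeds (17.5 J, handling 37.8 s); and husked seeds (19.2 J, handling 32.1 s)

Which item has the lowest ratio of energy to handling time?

In descending order of E/h:
husked seeds: 19.2/32.1 = 0.598 J/s
large seeds: 17.5/37.8 = 0.463 J/s
medium seeds: 2.53/7.81 = 0.324 J/s
forb seeds: 2.03/27.2 = 0.0746 J/s

forb seeds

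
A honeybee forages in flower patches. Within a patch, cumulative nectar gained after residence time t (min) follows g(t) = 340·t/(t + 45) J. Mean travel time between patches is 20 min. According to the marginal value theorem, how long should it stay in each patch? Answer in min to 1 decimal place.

Maximise g(t)/(T+t): set derivative to zero → g'(t)(T+t) = g(t).
g'(t) = 340·45/(t + 45)². Setting 340·45/(t+45)² = 340t/[(t+45)(20+t)] gives 45(20+t) = t(t+45), so t² = 45×20 = 900.
t* = √900 = 30 min.

30.0 min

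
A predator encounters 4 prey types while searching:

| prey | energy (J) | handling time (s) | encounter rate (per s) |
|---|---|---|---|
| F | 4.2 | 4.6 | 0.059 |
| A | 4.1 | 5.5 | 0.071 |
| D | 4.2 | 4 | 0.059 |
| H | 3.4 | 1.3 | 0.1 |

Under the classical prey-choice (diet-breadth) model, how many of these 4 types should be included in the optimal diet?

Rank by E/h (J/s): H 2.62, D 1.05, F 0.913, A 0.745. Include each in turn until the next type's E/h falls below the running intake rate.
Rate on top 1: 0.3009. D: 1.05 > 0.3009 → include.
Rate on top 2: 0.4303. F: 0.913 > 0.4303 → include.
Rate on top 3: 0.5103. A: 0.745 > 0.5103 → include.
Optimal diet: H, D, F, A — 4 of 4 types.

4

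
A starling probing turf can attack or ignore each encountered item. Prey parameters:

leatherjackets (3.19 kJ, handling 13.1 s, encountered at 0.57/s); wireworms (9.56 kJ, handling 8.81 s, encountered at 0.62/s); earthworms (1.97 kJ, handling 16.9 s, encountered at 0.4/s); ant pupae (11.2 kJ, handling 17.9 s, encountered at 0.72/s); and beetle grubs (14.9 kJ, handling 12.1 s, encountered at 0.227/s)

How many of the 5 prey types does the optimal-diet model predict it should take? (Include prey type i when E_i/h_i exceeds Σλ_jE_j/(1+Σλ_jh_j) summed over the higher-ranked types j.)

Rank by E/h (kJ/s): beetle grubs 1.23, wireworms 1.09, ant pupae 0.626, leatherjackets 0.244, earthworms 0.117. Include each in turn until the next type's E/h falls below the running intake rate.
Rate on top 1: 0.9027. wireworms: 1.09 > 0.9027 → include.
Rate on top 2: 1.011. ant pupae: 0.626 < 1.011 → exclude; stop.
Optimal diet: beetle grubs, wireworms — 2 of 5 types.

2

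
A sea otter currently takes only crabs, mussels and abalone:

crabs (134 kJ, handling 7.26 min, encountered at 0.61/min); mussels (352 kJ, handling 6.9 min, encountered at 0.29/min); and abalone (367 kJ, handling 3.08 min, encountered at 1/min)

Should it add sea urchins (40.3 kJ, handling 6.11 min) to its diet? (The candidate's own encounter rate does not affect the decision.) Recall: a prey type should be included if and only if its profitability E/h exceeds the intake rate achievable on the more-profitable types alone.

No

Intake rate on the current diet: R = (0.61×134 + 0.29×352 + 1×367) / (1 + 0.61×7.26 + 0.29×6.9 + 1×3.08) = 550.8/10.51 = 52.41 kJ/min.
sea urchins: E/h = 40.3/6.11 = 6.596 kJ/min.
6.596 < 52.41, so adding sea urchins would lower the average — exclude it.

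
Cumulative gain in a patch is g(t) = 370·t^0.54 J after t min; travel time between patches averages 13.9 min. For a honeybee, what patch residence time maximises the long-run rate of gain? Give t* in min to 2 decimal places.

Optimal t* satisfies g'(t*) = g(t*)/(T + t*).
g'(t) = 0.54·370·t^-0.46. Setting 0.54·370·t^-0.46 = 370·t^0.54/(13.9+t) gives 0.54(13.9+t) = t, so 0.46·t = 0.54×13.9.
t* = 0.54×13.9/0.46 = 16.32 min.

16.32 min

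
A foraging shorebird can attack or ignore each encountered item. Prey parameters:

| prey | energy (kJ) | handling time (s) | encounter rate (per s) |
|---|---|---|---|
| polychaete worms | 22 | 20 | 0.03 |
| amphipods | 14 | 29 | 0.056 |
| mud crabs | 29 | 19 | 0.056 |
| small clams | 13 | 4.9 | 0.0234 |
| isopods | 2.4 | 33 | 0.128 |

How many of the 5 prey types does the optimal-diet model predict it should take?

3

Rank by E/h (kJ/s): small clams 2.65, mud crabs 1.53, polychaete worms 1.1, amphipods 0.483, isopods 0.0727. Include each in turn until the next type's E/h falls below the running intake rate.
Rate on top 1: 0.2729. mud crabs: 1.53 > 0.2729 → include.
Rate on top 2: 0.885. polychaete worms: 1.1 > 0.885 → include.
Rate on top 3: 0.9315. amphipods: 0.483 < 0.9315 → exclude; stop.
Optimal diet: small clams, mud crabs, polychaete worms — 3 of 5 types.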